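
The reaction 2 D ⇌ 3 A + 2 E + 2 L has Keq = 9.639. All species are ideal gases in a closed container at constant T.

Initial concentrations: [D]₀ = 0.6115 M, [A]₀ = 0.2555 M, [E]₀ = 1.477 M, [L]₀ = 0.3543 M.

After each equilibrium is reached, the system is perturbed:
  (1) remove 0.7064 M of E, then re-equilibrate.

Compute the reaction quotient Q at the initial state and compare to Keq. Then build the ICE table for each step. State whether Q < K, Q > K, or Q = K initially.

Q₀ = 0.01221 vs Keq = 9.639 ⇒ Q<K, forward
Step 1:
                    D           A           E           L
  I            0.6115      0.2555       1.477      0.3543
  C           -0.3397      0.5096      0.3397      0.3397
  E            0.2718      0.7651       1.817       0.694
  solve Keq expr → x = 0.1699; check Q = 9.639
Then remove 0.7064 M of E.
Step 2:
                    D           A           E           L
  I            0.2718      0.7651        1.11       0.694
  C          -0.05374      0.0806     0.05374     0.05374
  E             0.218      0.8457       1.164      0.7478
  solve Keq expr → x = 0.02687; check Q = 9.639

Q₀ = 0.01221; Q < K (proceeds forward)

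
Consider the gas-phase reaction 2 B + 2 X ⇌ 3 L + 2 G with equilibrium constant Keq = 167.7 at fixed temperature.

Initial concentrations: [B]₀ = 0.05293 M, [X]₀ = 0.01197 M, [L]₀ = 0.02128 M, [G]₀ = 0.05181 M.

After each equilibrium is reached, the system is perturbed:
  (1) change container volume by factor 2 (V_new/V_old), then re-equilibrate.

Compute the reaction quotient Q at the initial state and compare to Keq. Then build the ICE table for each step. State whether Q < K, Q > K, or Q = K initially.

Q₀ = 0.06444 vs Keq = 167.7 ⇒ Q<K, forward
Step 1:
                  B         X         L         G
  I         0.05293   0.01197   0.02128   0.05181
  C        -0.01111  -0.01111   0.01667   0.01111
  E         0.04182 8.5885e-04   0.03795   0.06292
  solve Keq expr → x = 0.005556; check Q = 167.7
Then change container volume by factor 2 (V_new/V_old).
Step 2:
                  B         X         L         G
  I         0.02091 4.2943e-04   0.01897   0.03146
  C       -1.1857e-04 -1.1857e-04 1.7786e-04 1.1857e-04
  E         0.02079 3.1085e-04   0.01915   0.03158
  solve Keq expr → x = 5.9287e-05; check Q = 167.7

Q₀ = 0.06444; Q < K (proceeds forward)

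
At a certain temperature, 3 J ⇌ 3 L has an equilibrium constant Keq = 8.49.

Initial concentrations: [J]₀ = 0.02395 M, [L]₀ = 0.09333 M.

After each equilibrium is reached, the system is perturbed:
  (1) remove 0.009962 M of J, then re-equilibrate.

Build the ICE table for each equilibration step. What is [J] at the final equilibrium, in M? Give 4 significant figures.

[J]_eq = 0.0353 M

Q₀ = 59.18 vs Keq = 8.49 ⇒ Q>K, reverse
Step 1:
                  J         L
  Initial   0.02395   0.09333
  Change    0.01463  -0.01463
  Equil     0.03858    0.0787
  solve Keq expr → x = -0.004876; check Q = 8.49
Then remove 0.009962 M of J.
Step 2:
                  J         L
  Initial   0.02862    0.0787
  Change   0.006685 -0.006685
  Equil      0.0353   0.07202
  solve Keq expr → x = -0.002228; check Q = 8.49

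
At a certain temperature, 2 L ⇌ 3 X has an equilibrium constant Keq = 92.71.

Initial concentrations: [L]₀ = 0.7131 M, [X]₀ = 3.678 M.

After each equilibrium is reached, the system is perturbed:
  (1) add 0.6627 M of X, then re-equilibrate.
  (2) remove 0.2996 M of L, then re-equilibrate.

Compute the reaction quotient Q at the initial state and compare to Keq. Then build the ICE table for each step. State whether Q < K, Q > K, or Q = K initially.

Q₀ = 97.84; Q > K (proceeds reverse)

Q₀ = 97.84 vs Keq = 92.71 ⇒ Q>K, reverse
Step 1:
                  L         X
  Initial    0.7131     3.678
  Change    0.01346  -0.02018
  Equil      0.7266     3.658
  solve Keq expr → x = -0.006728; check Q = 92.71
Then add 0.6627 M of X.
Step 2:
                  L         X
  Initial    0.7266     4.321
  Change     0.1393    -0.209
  Equil      0.8659     4.112
  solve Keq expr → x = -0.06965; check Q = 92.71
Then remove 0.2996 M of L.
Step 3:
                  L         X
  Initial    0.5663     4.112
  Change     0.2045   -0.3068
  Equil      0.7708     3.805
  solve Keq expr → x = -0.1023; check Q = 92.71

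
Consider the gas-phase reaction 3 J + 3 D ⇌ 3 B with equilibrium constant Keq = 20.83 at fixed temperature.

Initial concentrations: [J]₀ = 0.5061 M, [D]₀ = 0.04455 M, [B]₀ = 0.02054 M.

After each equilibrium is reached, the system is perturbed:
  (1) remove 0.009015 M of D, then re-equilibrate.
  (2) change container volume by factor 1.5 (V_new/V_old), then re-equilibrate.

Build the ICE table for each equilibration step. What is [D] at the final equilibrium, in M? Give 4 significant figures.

[D]_eq = 0.0195 M

Q₀ = 0.756 vs Keq = 20.83 ⇒ Q<K, forward
Step 1:
                  J         D         B
  I          0.5061   0.04455   0.02054
  C        -0.01681  -0.01681   0.01681
  E          0.4893   0.02774   0.03735
  solve Keq expr → x = 0.005603; check Q = 20.83
Then remove 0.009015 M of D.
Step 2:
                  J         D         B
  I          0.4893   0.01873   0.03735
  C        0.005033  0.005033 -0.005033
  E          0.4943   0.02376   0.03232
  solve Keq expr → x = -0.001678; check Q = 20.83
Then change container volume by factor 1.5 (V_new/V_old).
Step 3:
                  J         D         B
  I          0.3295   0.01584   0.02154
  C        0.003663  0.003663 -0.003663
  E          0.3332    0.0195   0.01788
  solve Keq expr → x = -0.001221; check Q = 20.83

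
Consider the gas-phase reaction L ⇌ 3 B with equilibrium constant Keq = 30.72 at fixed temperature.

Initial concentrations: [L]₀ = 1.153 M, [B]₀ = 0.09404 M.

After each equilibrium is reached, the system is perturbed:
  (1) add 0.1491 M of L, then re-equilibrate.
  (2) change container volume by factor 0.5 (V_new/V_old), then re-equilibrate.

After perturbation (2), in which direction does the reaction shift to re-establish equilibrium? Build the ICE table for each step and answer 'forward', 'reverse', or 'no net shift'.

Direction: reverse

Q₀ = 7.2129e-04 vs Keq = 30.72 ⇒ Q<K, forward
Step 1:
                  L         B
  I           1.153   0.09404
  C         -0.7437     2.231
  E          0.4093     2.325
  solve Keq expr → x = 0.7437; check Q = 30.72
Then add 0.1491 M of L.
Step 2:
                  L         B
  I          0.5584     2.325
  C        -0.05523    0.1657
  E          0.5031     2.491
  solve Keq expr → x = 0.05523; check Q = 30.72
Then change container volume by factor 0.5 (V_new/V_old).
Step 3:
                  L         B
  I           1.006     4.982
  C          0.4715    -1.415
  E           1.478     3.567
  solve Keq expr → x = -0.4715; check Q = 30.72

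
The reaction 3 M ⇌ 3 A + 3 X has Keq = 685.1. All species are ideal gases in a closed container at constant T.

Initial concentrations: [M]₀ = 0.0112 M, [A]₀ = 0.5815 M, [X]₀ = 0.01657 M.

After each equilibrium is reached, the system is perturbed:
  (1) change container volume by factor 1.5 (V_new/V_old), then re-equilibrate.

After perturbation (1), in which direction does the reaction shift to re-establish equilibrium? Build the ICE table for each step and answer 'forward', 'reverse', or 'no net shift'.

Q₀ = 0.6367 vs Keq = 685.1 ⇒ Q<K, forward
Step 1:
                    M           A           X
  I            0.0112      0.5815     0.01657
  C         -0.009455    0.009455    0.009455
  E          0.001745       0.591     0.02603
  solve Keq expr → x = 0.003152; check Q = 685.1
Then change container volume by factor 1.5 (V_new/V_old).
Step 2:
                    M           A           X
  I          0.001163       0.394     0.01735
  C       -3.7040e-04  3.7040e-04  3.7040e-04
  E        7.9268e-04      0.3943     0.01772
  solve Keq expr → x = 1.2347e-04; check Q = 685.1

Direction: forward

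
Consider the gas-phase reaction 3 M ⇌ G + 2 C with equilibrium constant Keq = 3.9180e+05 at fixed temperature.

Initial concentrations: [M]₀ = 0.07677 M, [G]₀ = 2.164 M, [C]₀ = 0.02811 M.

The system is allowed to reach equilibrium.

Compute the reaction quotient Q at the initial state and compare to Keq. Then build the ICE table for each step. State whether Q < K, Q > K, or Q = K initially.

Q₀ = 3.779 vs Keq = 3.9180e+05 ⇒ Q<K, forward
Step 1:
                  M         G         C
  init      0.07677     2.164   0.02811
  Δ        -0.07355   0.02452   0.04904
  eq       0.003215     2.189   0.07715
  solve Keq expr → x = 0.02452; check Q = 3.9180e+05

Q₀ = 3.779; Q < K (proceeds forward)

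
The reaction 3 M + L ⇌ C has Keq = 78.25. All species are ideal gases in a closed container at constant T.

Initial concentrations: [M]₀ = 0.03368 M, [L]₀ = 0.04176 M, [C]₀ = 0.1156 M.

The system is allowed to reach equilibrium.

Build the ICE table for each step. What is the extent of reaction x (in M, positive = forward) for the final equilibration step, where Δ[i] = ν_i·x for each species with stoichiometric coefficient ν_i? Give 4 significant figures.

x = -0.05528 M

Q₀ = 7.2457e+04 vs Keq = 78.25 ⇒ Q>K, reverse
Step 1:
                  M         L         C
  Initial   0.03368   0.04176    0.1156
  Change     0.1658   0.05528  -0.05528
  Equil      0.1995   0.09704   0.06032
  solve Keq expr → x = -0.05528; check Q = 78.25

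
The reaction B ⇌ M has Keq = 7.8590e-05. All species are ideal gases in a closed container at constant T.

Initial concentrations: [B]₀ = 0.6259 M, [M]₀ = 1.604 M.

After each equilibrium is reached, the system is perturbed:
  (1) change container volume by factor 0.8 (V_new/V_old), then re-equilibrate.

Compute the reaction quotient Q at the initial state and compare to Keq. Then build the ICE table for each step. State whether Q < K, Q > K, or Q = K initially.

Q₀ = 2.563; Q > K (proceeds reverse)

Q₀ = 2.563 vs Keq = 7.8590e-05 ⇒ Q>K, reverse
Step 1:
                  B         M
  I          0.6259     1.604
  C           1.604    -1.604
  E            2.23 1.7523e-04
  solve Keq expr → x = -1.604; check Q = 7.8590e-05
Then change container volume by factor 0.8 (V_new/V_old).
Step 2:
                  B         M
  I           2.787 2.1904e-04
  C               0         0
  E           2.787 2.1904e-04
  solve Keq expr → x = 0; check Q = 7.8590e-05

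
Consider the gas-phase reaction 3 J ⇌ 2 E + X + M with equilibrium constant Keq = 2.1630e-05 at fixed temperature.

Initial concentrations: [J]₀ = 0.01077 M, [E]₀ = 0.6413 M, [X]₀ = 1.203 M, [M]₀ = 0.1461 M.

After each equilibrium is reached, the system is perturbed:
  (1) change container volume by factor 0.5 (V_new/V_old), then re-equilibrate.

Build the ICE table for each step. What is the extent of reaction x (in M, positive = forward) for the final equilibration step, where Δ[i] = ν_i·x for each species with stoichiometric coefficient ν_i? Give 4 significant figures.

x = -1.5197e-05 M

Q₀ = 5.7862e+04 vs Keq = 2.1630e-05 ⇒ Q>K, reverse
Step 1:
                    J           E           X           M
  I           0.01077      0.6413       1.203      0.1461
  C            0.4383     -0.2922     -0.1461     -0.1461
  E             0.449      0.3491       1.057  1.5200e-05
  solve Keq expr → x = -0.1461; check Q = 2.1630e-05
Then change container volume by factor 0.5 (V_new/V_old).
Step 2:
                    J           E           X           M
  I             0.898      0.6983       2.114  3.0401e-05
  C        4.5590e-05 -3.0393e-05 -1.5197e-05 -1.5197e-05
  E            0.8981      0.6982       2.114  1.5204e-05
  solve Keq expr → x = -1.5197e-05; check Q = 2.1630e-05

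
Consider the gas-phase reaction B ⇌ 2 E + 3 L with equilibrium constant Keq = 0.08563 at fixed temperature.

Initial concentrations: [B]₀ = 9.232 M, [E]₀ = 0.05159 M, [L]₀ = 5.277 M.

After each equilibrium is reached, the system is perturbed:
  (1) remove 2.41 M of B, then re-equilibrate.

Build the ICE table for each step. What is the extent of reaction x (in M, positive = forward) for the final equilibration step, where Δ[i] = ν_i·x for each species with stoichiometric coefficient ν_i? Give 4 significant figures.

Q₀ = 0.04236 vs Keq = 0.08563 ⇒ Q<K, forward
Step 1:
                    B           E           L
  Initial       9.232     0.05159       5.277
  Change     -0.01053     0.02106     0.03159
  Equil         9.221     0.07265       5.309
  solve Keq expr → x = 0.01053; check Q = 0.08563
Then remove 2.41 M of B.
Step 2:
                    B           E           L
  Initial       6.811     0.07265       5.309
  Change     0.004962   -0.009925    -0.01489
  Equil         6.816     0.06273       5.294
  solve Keq expr → x = -0.004962; check Q = 0.08563

x = -0.004962 M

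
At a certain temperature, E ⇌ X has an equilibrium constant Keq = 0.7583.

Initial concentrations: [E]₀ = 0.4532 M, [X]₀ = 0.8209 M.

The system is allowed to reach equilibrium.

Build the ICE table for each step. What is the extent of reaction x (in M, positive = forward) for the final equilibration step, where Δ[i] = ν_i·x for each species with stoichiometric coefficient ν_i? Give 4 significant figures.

Q₀ = 1.811 vs Keq = 0.7583 ⇒ Q>K, reverse
Step 1:
                  E         X
  I          0.4532    0.8209
  C          0.2714   -0.2714
  E          0.7246    0.5495
  solve Keq expr → x = -0.2714; check Q = 0.7583

x = -0.2714 M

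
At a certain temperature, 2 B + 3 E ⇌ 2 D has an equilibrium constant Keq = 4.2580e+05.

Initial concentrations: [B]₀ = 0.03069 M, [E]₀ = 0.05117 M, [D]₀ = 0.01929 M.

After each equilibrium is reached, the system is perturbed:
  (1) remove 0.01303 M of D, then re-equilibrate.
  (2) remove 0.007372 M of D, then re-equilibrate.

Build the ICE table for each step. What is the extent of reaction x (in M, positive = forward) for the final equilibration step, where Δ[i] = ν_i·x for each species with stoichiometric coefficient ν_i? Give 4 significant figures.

Q₀ = 2949 vs Keq = 4.2580e+05 ⇒ Q<K, forward
Step 1:
                   B          E          D
  init       0.03069    0.05117    0.01929
  Δ         -0.01707    -0.0256    0.01707
  eq         0.01362    0.02557    0.03636
  solve Keq expr → x = 0.008533; check Q = 4.2580e+05
Then remove 0.01303 M of D.
Step 2:
                   B          E          D
  init       0.01362    0.02557    0.02333
  Δ        -0.002069  -0.003104   0.002069
  eq         0.01156    0.02247    0.02539
  solve Keq expr → x = 0.001035; check Q = 4.2580e+05
Then remove 0.007372 M of D.
Step 3:
                   B          E          D
  init       0.01156    0.02247    0.01802
  Δ        -0.001368  -0.002053   0.001368
  eq         0.01019    0.02042    0.01939
  solve Keq expr → x = 6.8417e-04; check Q = 4.2580e+05

x = 6.8417e-04 M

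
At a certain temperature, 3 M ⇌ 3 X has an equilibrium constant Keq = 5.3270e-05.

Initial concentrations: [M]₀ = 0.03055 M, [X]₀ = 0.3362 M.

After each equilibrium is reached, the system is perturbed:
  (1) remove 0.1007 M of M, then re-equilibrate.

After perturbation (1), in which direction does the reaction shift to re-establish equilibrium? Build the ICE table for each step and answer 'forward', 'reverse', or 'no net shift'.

Q₀ = 1333 vs Keq = 5.3270e-05 ⇒ Q>K, reverse
Step 1:
                   M          X
  Initial    0.03055     0.3362
  Change      0.3229    -0.3229
  Equil       0.3535     0.0133
  solve Keq expr → x = -0.1076; check Q = 5.3270e-05
Then remove 0.1007 M of M.
Step 2:
                   M          X
  Initial     0.2528     0.0133
  Change    0.003652  -0.003652
  Equil       0.2564   0.009648
  solve Keq expr → x = -0.001217; check Q = 5.3270e-05

Direction: reverse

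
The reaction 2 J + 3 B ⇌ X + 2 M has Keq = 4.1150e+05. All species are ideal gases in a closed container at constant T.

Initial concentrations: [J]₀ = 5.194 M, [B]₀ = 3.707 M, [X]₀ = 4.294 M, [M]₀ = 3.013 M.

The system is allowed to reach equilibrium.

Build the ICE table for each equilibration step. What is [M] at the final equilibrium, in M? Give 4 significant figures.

[M]_eq = 5.459 M

Q₀ = 0.02837 vs Keq = 4.1150e+05 ⇒ Q<K, forward
Step 1:
                   J          B          X          M
  init         5.194      3.707      4.294      3.013
  Δ           -2.446     -3.669      1.223      2.446
  eq           2.748    0.03755      5.517      5.459
  solve Keq expr → x = 1.223; check Q = 4.1150e+05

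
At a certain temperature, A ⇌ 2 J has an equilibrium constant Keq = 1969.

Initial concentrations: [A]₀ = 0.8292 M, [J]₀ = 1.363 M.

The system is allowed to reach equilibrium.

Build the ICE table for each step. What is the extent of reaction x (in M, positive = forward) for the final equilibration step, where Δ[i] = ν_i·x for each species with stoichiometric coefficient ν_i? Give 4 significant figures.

Q₀ = 2.24 vs Keq = 1969 ⇒ Q<K, forward
Step 1:
                    A           J
  init         0.8292       1.363
  Δ           -0.8246       1.649
  eq         0.004608       3.012
  solve Keq expr → x = 0.8246; check Q = 1969

x = 0.8246 M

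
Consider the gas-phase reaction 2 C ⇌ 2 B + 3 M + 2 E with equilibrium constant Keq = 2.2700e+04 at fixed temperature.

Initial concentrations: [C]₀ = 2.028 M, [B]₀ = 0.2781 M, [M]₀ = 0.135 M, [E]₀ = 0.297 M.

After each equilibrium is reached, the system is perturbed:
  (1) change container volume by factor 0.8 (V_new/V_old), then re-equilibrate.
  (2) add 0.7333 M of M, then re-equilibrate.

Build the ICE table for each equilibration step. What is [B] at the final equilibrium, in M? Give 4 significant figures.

Q₀ = 4.0811e-06 vs Keq = 2.2700e+04 ⇒ Q<K, forward
Step 1:
                   C          B          M          E
  I            2.028     0.2781      0.135      0.297
  C           -1.872      1.872      2.808      1.872
  E           0.1562       2.15      2.943      2.169
  solve Keq expr → x = 0.9359; check Q = 2.2700e+04
Then change container volume by factor 0.8 (V_new/V_old).
Step 2:
                   C          B          M          E
  I           0.1953      2.687      3.678      2.711
  C           0.1013    -0.1013     -0.152    -0.1013
  E           0.2966      2.586      3.526       2.61
  solve Keq expr → x = -0.05067; check Q = 2.2700e+04
Then add 0.7333 M of M.
Step 3:
                   C          B          M          E
  I           0.2966      2.586       4.26       2.61
  C          0.06496   -0.06496   -0.09744   -0.06496
  E           0.3616      2.521      4.162      2.545
  solve Keq expr → x = -0.03248; check Q = 2.2700e+04

[B]_eq = 2.521 M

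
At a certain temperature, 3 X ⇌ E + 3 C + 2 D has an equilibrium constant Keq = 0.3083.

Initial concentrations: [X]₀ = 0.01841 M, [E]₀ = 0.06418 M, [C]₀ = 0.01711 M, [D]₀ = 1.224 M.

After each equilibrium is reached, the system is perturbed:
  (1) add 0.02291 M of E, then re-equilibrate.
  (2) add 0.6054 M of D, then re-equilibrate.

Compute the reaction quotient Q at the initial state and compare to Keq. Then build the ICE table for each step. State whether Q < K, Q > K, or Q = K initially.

Q₀ = 0.07719; Q < K (proceeds forward)

Q₀ = 0.07719 vs Keq = 0.3083 ⇒ Q<K, forward
Step 1:
                    X           E           C           D
  init        0.01841     0.06418     0.01711       1.224
  Δ         -0.003985    0.001328    0.003985    0.002657
  eq          0.01442     0.06551      0.0211       1.227
  solve Keq expr → x = 0.001328; check Q = 0.3083
Then add 0.02291 M of E.
Step 2:
                    X           E           C           D
  init        0.01442     0.08842      0.0211       1.227
  Δ        8.5177e-04 -2.8392e-04 -8.5177e-04 -5.6785e-04
  eq          0.01528     0.08813     0.02024       1.226
  solve Keq expr → x = -2.8392e-04; check Q = 0.3083
Then add 0.6054 M of D.
Step 3:
                    X           E           C           D
  init        0.01528     0.08813     0.02024       1.831
  Δ          0.002328 -7.7604e-04   -0.002328   -0.001552
  eq           0.0176     0.08736     0.01792        1.83
  solve Keq expr → x = -7.7604e-04; check Q = 0.3083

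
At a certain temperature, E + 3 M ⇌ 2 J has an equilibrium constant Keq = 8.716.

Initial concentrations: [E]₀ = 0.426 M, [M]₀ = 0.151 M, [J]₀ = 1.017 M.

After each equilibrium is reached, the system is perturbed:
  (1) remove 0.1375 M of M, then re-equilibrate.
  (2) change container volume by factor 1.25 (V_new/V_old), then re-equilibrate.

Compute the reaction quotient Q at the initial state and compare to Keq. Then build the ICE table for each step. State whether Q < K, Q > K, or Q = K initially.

Q₀ = 705.2 vs Keq = 8.716 ⇒ Q>K, reverse
Step 1:
                    E           M           J
  I             0.426       0.151       1.017
  C             0.118      0.3539     -0.2359
  E             0.544      0.5049      0.7811
  solve Keq expr → x = -0.118; check Q = 8.716
Then remove 0.1375 M of M.
Step 2:
                    E           M           J
  I             0.544      0.3674      0.7811
  C           0.03309     0.09928    -0.06619
  E             0.577      0.4666      0.7149
  solve Keq expr → x = -0.03309; check Q = 8.716
Then change container volume by factor 1.25 (V_new/V_old).
Step 3:
                    E           M           J
  I            0.4616      0.3733      0.5719
  C           0.01388     0.04163    -0.02775
  E            0.4755      0.4149      0.5442
  solve Keq expr → x = -0.01388; check Q = 8.716

Q₀ = 705.2; Q > K (proceeds reverse)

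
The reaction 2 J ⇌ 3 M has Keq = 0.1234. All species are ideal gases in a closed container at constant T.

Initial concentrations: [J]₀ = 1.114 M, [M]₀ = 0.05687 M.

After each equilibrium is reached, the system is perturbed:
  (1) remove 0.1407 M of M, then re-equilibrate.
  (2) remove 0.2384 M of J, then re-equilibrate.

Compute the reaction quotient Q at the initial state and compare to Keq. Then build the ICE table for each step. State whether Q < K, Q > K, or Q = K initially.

Q₀ = 1.4821e-04; Q < K (proceeds forward)

Q₀ = 1.4821e-04 vs Keq = 0.1234 ⇒ Q<K, forward
Step 1:
                    J           M
  Initial       1.114     0.05687
  Change      -0.2607       0.391
  Equil        0.8533      0.4479
  solve Keq expr → x = 0.1303; check Q = 0.1234
Then remove 0.1407 M of M.
Step 2:
                    J           M
  Initial      0.8533      0.3072
  Change     -0.07584      0.1138
  Equil        0.7775       0.421
  solve Keq expr → x = 0.03792; check Q = 0.1234
Then remove 0.2384 M of J.
Step 3:
                    J           M
  Initial      0.5391       0.421
  Change      0.04794    -0.07191
  Equil         0.587       0.349
  solve Keq expr → x = -0.02397; check Q = 0.1234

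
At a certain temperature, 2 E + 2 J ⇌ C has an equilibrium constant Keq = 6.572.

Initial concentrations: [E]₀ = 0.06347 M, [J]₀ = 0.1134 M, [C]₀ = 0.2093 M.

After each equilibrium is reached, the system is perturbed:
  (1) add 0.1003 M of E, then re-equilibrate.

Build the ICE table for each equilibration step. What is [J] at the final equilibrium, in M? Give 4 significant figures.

[J]_eq = 0.3285 M

Q₀ = 4040 vs Keq = 6.572 ⇒ Q>K, reverse
Step 1:
                  E         J         C
  Initial   0.06347    0.1134    0.2093
  Change     0.2493    0.2493   -0.1247
  Equil      0.3128    0.3627   0.08463
  solve Keq expr → x = -0.1247; check Q = 6.572
Then add 0.1003 M of E.
Step 2:
                  E         J         C
  Initial    0.4131    0.3627   0.08463
  Change   -0.03428  -0.03428   0.01714
  Equil      0.3788    0.3285    0.1018
  solve Keq expr → x = 0.01714; check Q = 6.572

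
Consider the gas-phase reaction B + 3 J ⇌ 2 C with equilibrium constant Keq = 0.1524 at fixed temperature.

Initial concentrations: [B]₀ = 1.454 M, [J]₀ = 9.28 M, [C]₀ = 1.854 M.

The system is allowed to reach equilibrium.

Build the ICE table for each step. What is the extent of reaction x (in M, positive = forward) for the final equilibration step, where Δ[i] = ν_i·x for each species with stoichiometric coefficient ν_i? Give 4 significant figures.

Q₀ = 0.002958 vs Keq = 0.1524 ⇒ Q<K, forward
Step 1:
                  B         J         C
  Initial     1.454      9.28     1.854
  Change      -1.03     -3.09      2.06
  Equil      0.4239      6.19     3.914
  solve Keq expr → x = 1.03; check Q = 0.1524

x = 1.03 M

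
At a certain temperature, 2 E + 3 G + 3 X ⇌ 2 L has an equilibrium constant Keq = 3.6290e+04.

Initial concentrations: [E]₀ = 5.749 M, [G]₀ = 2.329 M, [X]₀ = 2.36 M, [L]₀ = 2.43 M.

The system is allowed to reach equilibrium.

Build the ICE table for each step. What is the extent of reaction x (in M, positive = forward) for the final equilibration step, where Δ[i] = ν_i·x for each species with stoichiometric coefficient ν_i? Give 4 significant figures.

x = 0.7253 M

Q₀ = 0.001076 vs Keq = 3.6290e+04 ⇒ Q<K, forward
Step 1:
                  E         G         X         L
  init        5.749     2.329      2.36      2.43
  Δ          -1.451    -2.176    -2.176     1.451
  eq          4.298    0.1532    0.1842     3.881
  solve Keq expr → x = 0.7253; check Q = 3.6290e+04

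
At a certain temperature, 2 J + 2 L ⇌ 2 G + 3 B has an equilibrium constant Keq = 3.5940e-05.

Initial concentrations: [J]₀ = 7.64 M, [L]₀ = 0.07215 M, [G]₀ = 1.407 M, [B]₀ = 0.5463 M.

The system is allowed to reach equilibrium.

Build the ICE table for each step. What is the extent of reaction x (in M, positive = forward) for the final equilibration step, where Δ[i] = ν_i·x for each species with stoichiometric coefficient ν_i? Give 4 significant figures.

Q₀ = 1.062 vs Keq = 3.5940e-05 ⇒ Q>K, reverse
Step 1:
                  J         L         G         B
  Initial      7.64   0.07215     1.407    0.5463
  Change     0.3198    0.3198   -0.3198   -0.4797
  Equil        7.96    0.3919     1.087   0.06664
  solve Keq expr → x = -0.1599; check Q = 3.5940e-05

x = -0.1599 M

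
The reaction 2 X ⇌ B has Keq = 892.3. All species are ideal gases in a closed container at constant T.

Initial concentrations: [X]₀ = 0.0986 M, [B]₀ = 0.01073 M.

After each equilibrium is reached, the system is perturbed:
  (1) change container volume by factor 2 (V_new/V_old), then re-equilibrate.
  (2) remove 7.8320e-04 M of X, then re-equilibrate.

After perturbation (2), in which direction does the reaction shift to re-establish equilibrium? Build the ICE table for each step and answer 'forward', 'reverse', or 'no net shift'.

Direction: reverse

Q₀ = 1.104 vs Keq = 892.3 ⇒ Q<K, forward
Step 1:
                    X           B
  I            0.0986     0.01073
  C          -0.09067     0.04534
  E          0.007927     0.05607
  solve Keq expr → x = 0.04534; check Q = 892.3
Then change container volume by factor 2 (V_new/V_old).
Step 2:
                    X           B
  I          0.003963     0.02803
  C          0.001563 -7.8150e-04
  E          0.005526     0.02725
  solve Keq expr → x = -7.8150e-04; check Q = 892.3
Then remove 7.8320e-04 M of X.
Step 3:
                    X           B
  I          0.004743     0.02725
  C        7.4529e-04 -3.7264e-04
  E          0.005488     0.02688
  solve Keq expr → x = -3.7264e-04; check Q = 892.3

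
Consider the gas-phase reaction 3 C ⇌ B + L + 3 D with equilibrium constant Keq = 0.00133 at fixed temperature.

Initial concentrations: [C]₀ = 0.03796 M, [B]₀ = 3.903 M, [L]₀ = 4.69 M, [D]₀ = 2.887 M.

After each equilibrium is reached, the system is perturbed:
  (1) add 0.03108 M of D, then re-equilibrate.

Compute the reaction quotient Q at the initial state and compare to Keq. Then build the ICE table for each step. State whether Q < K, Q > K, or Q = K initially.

Q₀ = 8.0525e+06; Q > K (proceeds reverse)

Q₀ = 8.0525e+06 vs Keq = 0.00133 ⇒ Q>K, reverse
Step 1:
                   C          B          L          D
  init       0.03796      3.903       4.69      2.887
  Δ             2.75    -0.9167    -0.9167      -2.75
  eq           2.788      2.986      3.773     0.1368
  solve Keq expr → x = -0.9167; check Q = 0.00133
Then add 0.03108 M of D.
Step 2:
                   C          B          L          D
  init         2.788      2.986      3.773     0.1679
  Δ          0.02937  -0.009789  -0.009789   -0.02937
  eq           2.818      2.976      3.763     0.1385
  solve Keq expr → x = -0.009789; check Q = 0.00133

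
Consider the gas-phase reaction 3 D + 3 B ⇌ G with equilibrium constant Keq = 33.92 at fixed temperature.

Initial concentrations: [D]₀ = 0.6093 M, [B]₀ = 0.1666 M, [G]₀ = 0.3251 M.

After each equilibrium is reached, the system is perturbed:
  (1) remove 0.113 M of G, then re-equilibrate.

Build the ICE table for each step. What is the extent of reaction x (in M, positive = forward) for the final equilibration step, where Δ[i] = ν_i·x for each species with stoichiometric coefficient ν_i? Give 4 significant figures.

Q₀ = 310.8 vs Keq = 33.92 ⇒ Q>K, reverse
Step 1:
                    D           B           G
  init         0.6093      0.1666      0.3251
  Δ            0.1148      0.1148    -0.03826
  eq           0.7241      0.2814      0.2868
  solve Keq expr → x = -0.03826; check Q = 33.92
Then remove 0.113 M of G.
Step 2:
                    D           B           G
  init         0.7241      0.2814      0.1738
  Δ          -0.02887    -0.02887    0.009625
  eq           0.6952      0.2525      0.1835
  solve Keq expr → x = 0.009625; check Q = 33.92

x = 0.009625 M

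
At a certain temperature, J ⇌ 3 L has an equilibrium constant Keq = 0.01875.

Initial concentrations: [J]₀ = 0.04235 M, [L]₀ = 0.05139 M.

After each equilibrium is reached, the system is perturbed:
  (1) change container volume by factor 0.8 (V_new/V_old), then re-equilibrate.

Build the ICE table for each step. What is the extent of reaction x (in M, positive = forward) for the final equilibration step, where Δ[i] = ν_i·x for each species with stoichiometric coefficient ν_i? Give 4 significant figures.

Q₀ = 0.003205 vs Keq = 0.01875 ⇒ Q<K, forward
Step 1:
                    J           L
  Initial     0.04235     0.05139
  Change     -0.01084     0.03252
  Equil       0.03151     0.08391
  solve Keq expr → x = 0.01084; check Q = 0.01875
Then change container volume by factor 0.8 (V_new/V_old).
Step 2:
                    J           L
  Initial     0.03939      0.1049
  Change     0.003875    -0.01163
  Equil       0.04326     0.09326
  solve Keq expr → x = -0.003875; check Q = 0.01875

x = -0.003875 M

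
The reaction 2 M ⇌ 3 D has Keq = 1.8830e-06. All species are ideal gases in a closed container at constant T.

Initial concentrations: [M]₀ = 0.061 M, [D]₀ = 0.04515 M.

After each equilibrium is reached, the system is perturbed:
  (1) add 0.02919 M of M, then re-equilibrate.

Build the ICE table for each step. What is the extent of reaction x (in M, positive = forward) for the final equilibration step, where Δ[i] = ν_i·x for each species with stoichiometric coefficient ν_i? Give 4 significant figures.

Q₀ = 0.02474 vs Keq = 1.8830e-06 ⇒ Q>K, reverse
Step 1:
                  M         D
  init        0.061   0.04515
  Δ         0.02845  -0.04268
  eq        0.08945   0.00247
  solve Keq expr → x = -0.01423; check Q = 1.8830e-06
Then add 0.02919 M of M.
Step 2:
                  M         D
  init       0.1186   0.00247
  Δ       -3.3734e-04 5.0601e-04
  eq         0.1183  0.002976
  solve Keq expr → x = 1.6867e-04; check Q = 1.8830e-06

x = 1.6867e-04 M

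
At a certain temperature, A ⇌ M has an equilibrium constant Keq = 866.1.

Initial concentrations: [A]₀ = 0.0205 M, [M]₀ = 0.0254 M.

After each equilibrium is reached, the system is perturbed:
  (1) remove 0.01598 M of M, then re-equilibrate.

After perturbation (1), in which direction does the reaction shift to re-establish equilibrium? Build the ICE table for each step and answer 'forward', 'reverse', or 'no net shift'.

Q₀ = 1.239 vs Keq = 866.1 ⇒ Q<K, forward
Step 1:
                    A           M
  init         0.0205      0.0254
  Δ          -0.02045     0.02045
  eq       5.2935e-05     0.04585
  solve Keq expr → x = 0.02045; check Q = 866.1
Then remove 0.01598 M of M.
Step 2:
                    A           M
  init     5.2935e-05     0.02987
  Δ       -1.8429e-05  1.8429e-05
  eq       3.4506e-05     0.02989
  solve Keq expr → x = 1.8429e-05; check Q = 866.1

Direction: forward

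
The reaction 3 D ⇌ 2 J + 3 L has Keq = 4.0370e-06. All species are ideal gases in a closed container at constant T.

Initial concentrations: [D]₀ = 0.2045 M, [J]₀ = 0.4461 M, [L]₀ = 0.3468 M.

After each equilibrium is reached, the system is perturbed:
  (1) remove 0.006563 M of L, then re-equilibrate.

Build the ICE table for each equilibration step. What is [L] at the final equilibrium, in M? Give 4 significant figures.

Q₀ = 0.9706 vs Keq = 4.0370e-06 ⇒ Q>K, reverse
Step 1:
                    D           J           L
  I            0.2045      0.4461      0.3468
  C            0.3244     -0.2162     -0.3244
  E            0.5289      0.2299     0.02244
  solve Keq expr → x = -0.1081; check Q = 4.0370e-06
Then remove 0.006563 M of L.
Step 2:
                    D           J           L
  I            0.5289      0.2299     0.01588
  C          -0.00605    0.004034     0.00605
  E            0.5228      0.2339     0.02193
  solve Keq expr → x = 0.002017; check Q = 4.0370e-06

[L]_eq = 0.02193 M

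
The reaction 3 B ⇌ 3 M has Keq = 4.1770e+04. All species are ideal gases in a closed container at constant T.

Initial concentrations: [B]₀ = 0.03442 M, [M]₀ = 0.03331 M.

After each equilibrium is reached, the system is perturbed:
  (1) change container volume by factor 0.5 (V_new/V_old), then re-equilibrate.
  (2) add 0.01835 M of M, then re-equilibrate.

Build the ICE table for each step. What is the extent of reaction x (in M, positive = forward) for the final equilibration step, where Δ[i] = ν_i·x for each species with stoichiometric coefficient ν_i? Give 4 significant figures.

Q₀ = 0.9063 vs Keq = 4.1770e+04 ⇒ Q<K, forward
Step 1:
                   B          M
  I          0.03442    0.03331
  C         -0.03252    0.03252
  E         0.001897    0.06583
  solve Keq expr → x = 0.01084; check Q = 4.1770e+04
Then change container volume by factor 0.5 (V_new/V_old).
Step 2:
                   B          M
  I         0.003795     0.1317
  C                0          0
  E         0.003795     0.1317
  solve Keq expr → x = 0; check Q = 4.1770e+04
Then add 0.01835 M of M.
Step 3:
                   B          M
  I         0.003795       0.15
  C       5.1405e-04 -5.1405e-04
  E         0.004309     0.1495
  solve Keq expr → x = -1.7135e-04; check Q = 4.1770e+04

x = -1.7135e-04 M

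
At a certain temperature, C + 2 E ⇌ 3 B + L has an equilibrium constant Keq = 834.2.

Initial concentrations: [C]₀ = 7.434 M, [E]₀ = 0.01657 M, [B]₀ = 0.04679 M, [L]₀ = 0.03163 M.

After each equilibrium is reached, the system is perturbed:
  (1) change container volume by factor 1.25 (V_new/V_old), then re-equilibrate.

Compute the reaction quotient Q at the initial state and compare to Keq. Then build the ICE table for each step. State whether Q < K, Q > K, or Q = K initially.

Q₀ = 0.001587; Q < K (proceeds forward)

Q₀ = 0.001587 vs Keq = 834.2 ⇒ Q<K, forward
Step 1:
                   C          E          B          L
  init         7.434    0.01657    0.04679    0.03163
  Δ        -0.008261   -0.01652    0.02478   0.008261
  eq           7.426 4.8590e-05    0.07157    0.03989
  solve Keq expr → x = 0.008261; check Q = 834.2
Then change container volume by factor 1.25 (V_new/V_old).
Step 2:
                   C          E          B          L
  init         5.941 3.8872e-05    0.05726    0.03191
  Δ       -2.0486e-06 -4.0971e-06 6.1457e-06 2.0486e-06
  eq           5.941 3.4775e-05    0.05726    0.03191
  solve Keq expr → x = 2.0486e-06; check Q = 834.2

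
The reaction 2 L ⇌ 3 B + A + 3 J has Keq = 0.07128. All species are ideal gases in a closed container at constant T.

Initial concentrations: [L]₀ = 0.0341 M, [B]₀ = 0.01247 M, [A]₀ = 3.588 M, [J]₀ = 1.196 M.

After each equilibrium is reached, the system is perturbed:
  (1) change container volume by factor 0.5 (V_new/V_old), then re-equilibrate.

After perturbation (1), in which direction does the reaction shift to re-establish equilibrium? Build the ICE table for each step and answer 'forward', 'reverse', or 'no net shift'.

Q₀ = 0.01024 vs Keq = 0.07128 ⇒ Q<K, forward
Step 1:
                  L         B         A         J
  init       0.0341   0.01247     3.588     1.196
  Δ       -0.005652  0.008479  0.002826  0.008479
  eq        0.02845   0.02095     3.591     1.204
  solve Keq expr → x = 0.002826; check Q = 0.07128
Then change container volume by factor 0.5 (V_new/V_old).
Step 2:
                  L         B         A         J
  init       0.0569    0.0419     7.182     2.409
  Δ         0.01731  -0.02597 -0.008655  -0.02597
  eq        0.07421   0.01593     7.173     2.383
  solve Keq expr → x = -0.008655; check Q = 0.07128

Direction: reverse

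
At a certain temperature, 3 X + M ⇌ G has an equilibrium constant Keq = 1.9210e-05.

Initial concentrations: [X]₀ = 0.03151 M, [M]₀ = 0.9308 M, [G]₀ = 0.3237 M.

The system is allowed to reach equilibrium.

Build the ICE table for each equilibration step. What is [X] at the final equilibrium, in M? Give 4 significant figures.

Q₀ = 1.1116e+04 vs Keq = 1.9210e-05 ⇒ Q>K, reverse
Step 1:
                   X          M          G
  init       0.03151     0.9308     0.3237
  Δ            0.971     0.3237    -0.3237
  eq           1.003      1.254 2.4282e-05
  solve Keq expr → x = -0.3237; check Q = 1.9210e-05

[X]_eq = 1.003 M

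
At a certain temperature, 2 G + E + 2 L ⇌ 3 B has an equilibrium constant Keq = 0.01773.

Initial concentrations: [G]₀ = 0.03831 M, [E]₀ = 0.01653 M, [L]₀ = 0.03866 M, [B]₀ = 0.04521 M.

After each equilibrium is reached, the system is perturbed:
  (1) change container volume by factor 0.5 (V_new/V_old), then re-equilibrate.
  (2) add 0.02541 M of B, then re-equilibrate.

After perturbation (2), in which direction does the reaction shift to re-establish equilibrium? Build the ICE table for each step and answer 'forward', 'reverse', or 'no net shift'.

Q₀ = 2548 vs Keq = 0.01773 ⇒ Q>K, reverse
Step 1:
                   G          E          L          B
  I          0.03831    0.01653    0.03866    0.04521
  C          0.02865    0.01433    0.02865   -0.04298
  E          0.06696    0.03086    0.06731   0.002232
  solve Keq expr → x = -0.01433; check Q = 0.01773
Then change container volume by factor 0.5 (V_new/V_old).
Step 2:
                   G          E          L          B
  I           0.1339    0.06171     0.1346   0.004463
  C         -0.00165 -8.2492e-04   -0.00165   0.002475
  E           0.1323    0.06089      0.133   0.006938
  solve Keq expr → x = 8.2492e-04; check Q = 0.01773
Then add 0.02541 M of B.
Step 3:
                   G          E          L          B
  I           0.1323    0.06089      0.133    0.03235
  C          0.01596   0.007979    0.01596   -0.02394
  E           0.1482    0.06887     0.1489   0.008411
  solve Keq expr → x = -0.007979; check Q = 0.01773

Direction: reverse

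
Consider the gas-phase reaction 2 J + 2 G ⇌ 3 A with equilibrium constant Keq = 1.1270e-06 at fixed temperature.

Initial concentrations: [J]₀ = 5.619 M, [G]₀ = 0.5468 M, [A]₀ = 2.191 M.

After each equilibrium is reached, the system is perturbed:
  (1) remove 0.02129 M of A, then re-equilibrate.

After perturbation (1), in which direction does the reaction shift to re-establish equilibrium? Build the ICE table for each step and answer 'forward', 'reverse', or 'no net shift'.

Direction: forward

Q₀ = 1.114 vs Keq = 1.1270e-06 ⇒ Q>K, reverse
Step 1:
                    J           G           A
  I             5.619      0.5468       2.191
  C             1.421       1.421      -2.131
  E              7.04       1.967     0.06002
  solve Keq expr → x = -0.7103; check Q = 1.1270e-06
Then remove 0.02129 M of A.
Step 2:
                    J           G           A
  I              7.04       1.967     0.03873
  C          -0.01395    -0.01395     0.02093
  E             7.026       1.954     0.05965
  solve Keq expr → x = 0.006976; check Q = 1.1270e-06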